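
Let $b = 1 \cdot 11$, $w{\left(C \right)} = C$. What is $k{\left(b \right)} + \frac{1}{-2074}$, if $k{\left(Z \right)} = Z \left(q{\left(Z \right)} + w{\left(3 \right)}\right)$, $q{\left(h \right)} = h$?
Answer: $\frac{319395}{2074} \approx 154.0$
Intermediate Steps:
$b = 11$
$k{\left(Z \right)} = Z \left(3 + Z\right)$ ($k{\left(Z \right)} = Z \left(Z + 3\right) = Z \left(3 + Z\right)$)
$k{\left(b \right)} + \frac{1}{-2074} = 11 \left(3 + 11\right) + \frac{1}{-2074} = 11 \cdot 14 - \frac{1}{2074} = 154 - \frac{1}{2074} = \frac{319395}{2074}$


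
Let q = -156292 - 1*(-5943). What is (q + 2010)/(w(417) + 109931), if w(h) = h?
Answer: -148339/110348 ≈ -1.3443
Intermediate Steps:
q = -150349 (q = -156292 + 5943 = -150349)
(q + 2010)/(w(417) + 109931) = (-150349 + 2010)/(417 + 109931) = -148339/110348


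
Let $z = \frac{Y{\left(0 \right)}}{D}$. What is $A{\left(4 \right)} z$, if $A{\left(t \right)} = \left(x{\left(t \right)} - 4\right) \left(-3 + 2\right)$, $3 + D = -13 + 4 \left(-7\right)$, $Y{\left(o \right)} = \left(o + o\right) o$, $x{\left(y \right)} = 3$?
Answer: $0$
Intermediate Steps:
$Y{\left(o \right)} = 2 o^{2}$ ($Y{\left(o \right)} = 2 o o = 2 o^{2}$)
$D = -44$ ($D = -3 + \left(-13 + 4 \left(-7\right)\right) = -3 - 41 = -44$)
$A{\left(t \right)} = 1$ ($A{\left(t \right)} = \left(3 - 4\right) \left(-3 + 2\right) = \left(-1\right) \left(-1\right) = 1$)
$z = 0$ ($z = \frac{2 \cdot 0^{2}}{-44} = 2 \cdot 0 \left(- \frac{1}{44}\right) = 0 \left(- \frac{1}{44}\right) = 0$)
$A{\left(4 \right)} z = 1 \cdot 0 = 0$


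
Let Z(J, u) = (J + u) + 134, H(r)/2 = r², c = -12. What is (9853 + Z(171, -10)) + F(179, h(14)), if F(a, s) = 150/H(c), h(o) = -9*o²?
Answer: 487129/48 ≈ 10149.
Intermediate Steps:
H(r) = 2*r²
Z(J, u) = 134 + J + u
F(a, s) = 25/48 (F(a, s) = 150/((2*(-12)²)) = 150/((2*144)) = 150/288 = 150*(1/288) = 25/48)
(9853 + Z(171, -10)) + F(179, h(14)) = (9853 + (134 + 171 - 10)) + 25/48 = (9853 + 295) + 25/48 = 10148 + 25/48 = 487129/48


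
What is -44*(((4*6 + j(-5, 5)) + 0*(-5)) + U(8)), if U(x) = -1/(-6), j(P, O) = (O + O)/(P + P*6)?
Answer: -22066/21 ≈ -1050.8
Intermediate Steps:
j(P, O) = 2*O/(7*P) (j(P, O) = (2*O)/(P + 6*P) = (2*O)/((7*P)) = (2*O)*(1/(7*P)) = 2*O/(7*P))
U(x) = ⅙ (U(x) = -1*(-⅙) = ⅙)
-44*(((4*6 + j(-5, 5)) + 0*(-5)) + U(8)) = -44*(((4*6 + (2/7)*5/(-5)) + 0*(-5)) + ⅙) = -44*(((24 + (2/7)*5*(-⅕)) + 0) + ⅙) = -44*(((24 - 2/7) + 0) + ⅙) = -44*((166/7 + 0) + ⅙) = -44*(166/7 + ⅙) = -44*1003/42 = -22066/21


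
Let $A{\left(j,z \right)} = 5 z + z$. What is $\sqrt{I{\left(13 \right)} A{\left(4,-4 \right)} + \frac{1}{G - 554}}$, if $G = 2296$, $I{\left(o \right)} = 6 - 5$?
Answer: $\frac{i \sqrt{72827794}}{1742} \approx 4.8989 i$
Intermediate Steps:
$A{\left(j,z \right)} = 6 z$
$I{\left(o \right)} = 1$
$\sqrt{I{\left(13 \right)} A{\left(4,-4 \right)} + \frac{1}{G - 554}} = \sqrt{1 \cdot 6 \left(-4\right) + \frac{1}{2296 - 554}} = \sqrt{1 \left(-24\right) + \frac{1}{1742}} = \sqrt{-24 + \frac{1}{1742}} = \sqrt{- \frac{41807}{1742}} = \frac{i \sqrt{72827794}}{1742}$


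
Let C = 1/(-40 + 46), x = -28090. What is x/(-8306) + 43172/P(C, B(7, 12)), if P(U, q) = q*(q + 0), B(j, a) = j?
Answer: 179981521/203497 ≈ 884.44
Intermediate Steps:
C = 1/6 ≈ 0.16667
P(U, q) = q**2 (P(U, q) = q*q = q**2)
x/(-8306) + 43172/P(C, B(7, 12)) = -28090/(-8306) + 43172/(7**2) = -28090*(-1/8306) + 43172/49 = 14045/4153 + 43172*(1/49) = 14045/4153 + 43172/49 = 179981521/203497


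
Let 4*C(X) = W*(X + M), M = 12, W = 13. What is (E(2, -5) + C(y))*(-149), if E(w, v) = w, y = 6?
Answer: -18029/2 ≈ -9014.5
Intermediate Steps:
C(X) = 39 + 13*X/4 (C(X) = (13*(X + 12))/4 = (13*(12 + X))/4 = (156 + 13*X)/4 = 39 + 13*X/4)
(E(2, -5) + C(y))*(-149) = (2 + (39 + (13/4)*6))*(-149) = (2 + (39 + 39/2))*(-149) = (2 + 117/2)*(-149) = (121/2)*(-149) = -18029/2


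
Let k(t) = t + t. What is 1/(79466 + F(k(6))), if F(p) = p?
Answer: 1/79478 ≈ 1.2582e-5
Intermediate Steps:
k(t) = 2*t
1/(79466 + F(k(6))) = 1/(79466 + 2*6) = 1/(79466 + 12) = 1/79478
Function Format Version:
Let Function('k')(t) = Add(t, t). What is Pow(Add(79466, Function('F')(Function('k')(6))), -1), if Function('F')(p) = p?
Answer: Rational(1, 79478) ≈ 1.2582e-5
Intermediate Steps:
Function('k')(t) = Mul(2, t)
Pow(Add(79466, Function('F')(Function('k')(6))), -1) = Pow(Add(79466, Mul(2, 6)), -1) = Pow(Add(79466, 12), -1) = Pow(79478, -1) = Rational(1, 79478)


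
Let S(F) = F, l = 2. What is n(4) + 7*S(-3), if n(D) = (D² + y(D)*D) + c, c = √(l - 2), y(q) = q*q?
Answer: 59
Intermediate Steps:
y(q) = q²
c = 0 (c = √(2 - 2) = √0 = 0)
n(D) = D² + D³ (n(D) = (D² + D²*D) + 0 = (D² + D³) + 0 = D² + D³)
n(4) + 7*S(-3) = 4²*(1 + 4) + 7*(-3) = 16*5 - 21 = 80 - 21 = 59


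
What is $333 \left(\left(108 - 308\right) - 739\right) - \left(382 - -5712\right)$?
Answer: $-318781$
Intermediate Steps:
$333 \left(\left(108 - 308\right) - 739\right) - \left(382 - -5712\right) = 333 \left(\left(108 - 308\right) - 739\right) - \left(382 + 5712\right) = 333 \left(-200 - 739\right) - 6094 = 333 \left(-939\right) - 6094 = -312687 - 6094 = -318781$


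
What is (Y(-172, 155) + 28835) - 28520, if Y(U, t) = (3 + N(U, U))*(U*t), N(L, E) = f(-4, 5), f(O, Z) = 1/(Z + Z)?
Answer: -82331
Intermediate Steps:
f(O, Z) = 1/(2*Z)
N(L, E) = ⅒ (N(L, E) = (½)/5 = (½)*(⅕) = ⅒)
Y(U, t) = 31*U*t/10 (Y(U, t) = (3 + ⅒)*(U*t) = 31*(U*t)/10 = 31*U*t/10)
(Y(-172, 155) + 28835) - 28520 = ((31/10)*(-172)*155 + 28835) - 28520 = (-82646 + 28835) - 28520 = -53811 - 28520 = -82331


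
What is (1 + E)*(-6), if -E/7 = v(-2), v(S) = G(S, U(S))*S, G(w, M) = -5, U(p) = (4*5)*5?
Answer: 414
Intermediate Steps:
U(p) = 100 (U(p) = 20*5 = 100)
v(S) = -5*S
E = -70 (E = -(-35)*(-2) = -7*10 = -70)
(1 + E)*(-6) = (1 - 70)*(-6) = -69*(-6) = 414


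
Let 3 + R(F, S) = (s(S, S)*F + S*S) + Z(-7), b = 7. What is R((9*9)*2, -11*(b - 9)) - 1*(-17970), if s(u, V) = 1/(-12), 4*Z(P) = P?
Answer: 73743/4 ≈ 18436.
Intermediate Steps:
Z(P) = P/4
s(u, V) = -1/12
R(F, S) = -19/4 + S² - F/12 (R(F, S) = -3 + ((-F/12 + S*S) + (¼)*(-7)) = -3 + ((-F/12 + S²) - 7/4) = -3 + ((S² - F/12) - 7/4) = -3 + (-7/4 + S² - F/12) = -19/4 + S² - F/12)
R((9*9)*2, -11*(b - 9)) - 1*(-17970) = (-19/4 + (-11*(7 - 9))² - 9*9*2/12) - 1*(-17970) = (-19/4 + (-11*(-2))² - 27*2/4) + 17970 = (-19/4 + 22² - 1/12*162) + 17970 = (-19/4 + 484 - 27/2) + 17970 = 1863/4 + 17970 = 73743/4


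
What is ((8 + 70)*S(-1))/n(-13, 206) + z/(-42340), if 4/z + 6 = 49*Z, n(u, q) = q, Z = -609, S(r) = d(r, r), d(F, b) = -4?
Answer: -49285157117/32540840985 ≈ -1.5146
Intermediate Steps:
S(r) = -4
z = -4/29847 (z = 4/(-6 + 49*(-609)) = 4/(-6 - 29841) = 4/(-29847) = 4*(-1/29847) = -4/29847 ≈ -0.00013402)
((8 + 70)*S(-1))/n(-13, 206) + z/(-42340) = ((8 + 70)*(-4))/206 - 4/29847/(-42340) = (78*(-4))*(1/206) - 4/29847*(-1/42340) = -312*1/206 + 1/315930495 = -156/103 + 1/315930495 = -49285157117/32540840985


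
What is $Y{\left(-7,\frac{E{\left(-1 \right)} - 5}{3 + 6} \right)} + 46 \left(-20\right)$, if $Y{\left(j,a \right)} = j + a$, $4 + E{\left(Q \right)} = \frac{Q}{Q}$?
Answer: $- \frac{8351}{9} \approx -927.89$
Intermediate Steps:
$E{\left(Q \right)} = -3$ ($E{\left(Q \right)} = -4 + \frac{Q}{Q} = -4 + 1 = -3$)
$Y{\left(j,a \right)} = a + j$
$Y{\left(-7,\frac{E{\left(-1 \right)} - 5}{3 + 6} \right)} + 46 \left(-20\right) = \left(\frac{-3 - 5}{3 + 6} - 7\right) + 46 \left(-20\right) = \left(- \frac{8}{9} - 7\right) - 920 = - \frac{71}{9} - 920 = - \frac{8351}{9}$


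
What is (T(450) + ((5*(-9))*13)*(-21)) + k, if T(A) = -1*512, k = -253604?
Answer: -241831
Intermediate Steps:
T(A) = -512
(T(450) + ((5*(-9))*13)*(-21)) + k = (-512 + ((5*(-9))*13)*(-21)) - 253604 = (-512 - 45*13*(-21)) - 253604 = (-512 - 585*(-21)) - 253604 = (-512 + 12285) - 253604 = 11773 - 253604 = -241831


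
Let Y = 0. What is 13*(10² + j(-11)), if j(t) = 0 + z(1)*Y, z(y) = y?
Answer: 1300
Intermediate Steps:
j(t) = 0 (j(t) = 0 + 1*0 = 0 + 0 = 0)
13*(10² + j(-11)) = 13*(10² + 0) = 13*(100 + 0) = 13*100 = 1300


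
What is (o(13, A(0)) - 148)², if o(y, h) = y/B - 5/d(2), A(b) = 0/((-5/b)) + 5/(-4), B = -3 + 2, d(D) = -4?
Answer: 408321/16 ≈ 25520.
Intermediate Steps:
B = -1
A(b) = -5/4 (A(b) = 0*(-b/5) + 5*(-¼) = 0 - 5/4 = -5/4)
o(y, h) = 5/4 - y (o(y, h) = y/(-1) - 5/(-4) = y*(-1) - 5*(-¼) = -y + 5/4 = 5/4 - y)
(o(13, A(0)) - 148)² = ((5/4 - 1*13) - 148)² = ((5/4 - 13) - 148)² = (-47/4 - 148)² = (-639/4)² = 408321/16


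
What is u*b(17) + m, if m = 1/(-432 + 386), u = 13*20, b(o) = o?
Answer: 203319/46 ≈ 4420.0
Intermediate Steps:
u = 260
m = -1/46 (m = 1/(-46) = -1/46 ≈ -0.021739)
u*b(17) + m = 260*17 - 1/46 = 4420 - 1/46 = 203319/46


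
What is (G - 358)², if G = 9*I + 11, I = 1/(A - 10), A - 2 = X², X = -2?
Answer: 1951609/16 ≈ 1.2198e+5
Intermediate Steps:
A = 6 (A = 2 + (-2)² = 2 + 4 = 6)
I = -¼ (I = 1/(6 - 10) = 1/(-4) = -¼ ≈ -0.25000)
G = 35/4 (G = 9*(-¼) + 11 = -9/4 + 11 = 35/4 ≈ 8.7500)
(G - 358)² = (35/4 - 358)² = (-1397/4)² = 1951609/16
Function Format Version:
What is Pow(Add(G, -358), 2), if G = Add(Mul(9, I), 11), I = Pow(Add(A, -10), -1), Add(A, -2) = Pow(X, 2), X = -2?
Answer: Rational(1951609, 16) ≈ 1.2198e+5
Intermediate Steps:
A = 6 (A = Add(2, Pow(-2, 2)) = Add(2, 4) = 6)
I = Rational(-1, 4) (I = Pow(Add(6, -10), -1) = Pow(-4, -1) = Rational(-1, 4) ≈ -0.25000)
G = Rational(35, 4) (G = Add(Mul(9, Rational(-1, 4)), 11) = Add(Rational(-9, 4), 11) = Rational(35, 4) ≈ 8.7500)
Pow(Add(G, -358), 2) = Pow(Add(Rational(35, 4), -358), 2) = Pow(Rational(-1397, 4), 2) = Rational(1951609, 16)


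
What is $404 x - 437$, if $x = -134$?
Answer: $-54573$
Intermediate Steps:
$404 x - 437 = 404 \left(-134\right) - 437 = -54136 - 437 = -54573$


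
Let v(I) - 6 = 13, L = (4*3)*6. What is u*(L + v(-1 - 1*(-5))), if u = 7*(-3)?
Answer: -1911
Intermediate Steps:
L = 72 (L = 12*6 = 72)
v(I) = 19 (v(I) = 6 + 13 = 19)
u = -21
u*(L + v(-1 - 1*(-5))) = -21*(72 + 19) = -21*91 = -1911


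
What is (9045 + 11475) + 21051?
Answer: 41571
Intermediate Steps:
(9045 + 11475) + 21051 = 20520 + 21051 = 41571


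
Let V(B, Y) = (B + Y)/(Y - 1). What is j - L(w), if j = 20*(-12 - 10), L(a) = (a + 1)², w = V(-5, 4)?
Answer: -3964/9 ≈ -440.44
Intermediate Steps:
V(B, Y) = (B + Y)/(-1 + Y)
w = -⅓ (w = (-5 + 4)/(-1 + 4) = -1/3 = (⅓)*(-1) = -⅓ ≈ -0.33333)
L(a) = (1 + a)²
j = -440 (j = 20*(-22) = -440)
j - L(w) = -440 - (1 - ⅓)² = -440 - (⅔)² = -440 - 1*4/9 = -440 - 4/9 = -3964/9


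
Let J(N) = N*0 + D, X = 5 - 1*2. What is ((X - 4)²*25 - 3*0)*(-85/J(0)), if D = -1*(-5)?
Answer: -425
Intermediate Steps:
X = 3 (X = 5 - 2 = 3)
D = 5
J(N) = 5 (J(N) = N*0 + 5 = 0 + 5 = 5)
((X - 4)²*25 - 3*0)*(-85/J(0)) = ((3 - 4)²*25 - 3*0)*(-85/5) = ((-1)²*25 + 0)*(-85*⅕) = (1*25 + 0)*(-17) = (25 + 0)*(-17) = 25*(-17) = -425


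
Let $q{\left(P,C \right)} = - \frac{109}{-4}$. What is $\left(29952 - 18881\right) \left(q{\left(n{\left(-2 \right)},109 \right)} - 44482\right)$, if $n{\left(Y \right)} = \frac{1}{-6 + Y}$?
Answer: $- \frac{1968634149}{4} \approx -4.9216 \cdot 10^{8}$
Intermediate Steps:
$q{\left(P,C \right)} = \frac{109}{4}$ ($q{\left(P,C \right)} = \left(-109\right) \left(- \frac{1}{4}\right) = \frac{109}{4}$)
$\left(29952 - 18881\right) \left(q{\left(n{\left(-2 \right)},109 \right)} - 44482\right) = \left(29952 - 18881\right) \left(\frac{109}{4} - 44482\right) = 11071 \left(- \frac{177819}{4}\right) = - \frac{1968634149}{4}$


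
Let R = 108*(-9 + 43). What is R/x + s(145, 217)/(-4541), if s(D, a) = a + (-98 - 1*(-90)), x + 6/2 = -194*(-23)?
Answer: 828559/1065701 ≈ 0.77748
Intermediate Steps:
x = 4459 (x = -3 - 194*(-23) = -3 + 4462 = 4459)
R = 3672 (R = 108*34 = 3672)
s(D, a) = -8 + a (s(D, a) = a + (-98 + 90) = a - 8 = -8 + a)
R/x + s(145, 217)/(-4541) = 3672/4459 + (-8 + 217)/(-4541) = 3672*(1/4459) + 209*(-1/4541) = 3672/4459 - 11/239 = 828559/1065701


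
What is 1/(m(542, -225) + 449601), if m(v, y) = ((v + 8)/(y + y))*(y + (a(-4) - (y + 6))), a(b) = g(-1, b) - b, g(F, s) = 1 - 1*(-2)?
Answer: 9/4046398 ≈ 2.2242e-6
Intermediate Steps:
g(F, s) = 3 (g(F, s) = 1 + 2 = 3)
a(b) = 3 - b
m(v, y) = (8 + v)/(2*y) (m(v, y) = ((v + 8)/(y + y))*(y + ((3 - 1*(-4)) - (y + 6))) = ((8 + v)/((2*y)))*(y + ((3 + 4) - (6 + y))) = ((8 + v)*(1/(2*y)))*(y + (7 + (-6 - y))) = ((8 + v)/(2*y))*(y + (1 - y)) = ((8 + v)/(2*y))*1 = (8 + v)/(2*y))
1/(m(542, -225) + 449601) = 1/((½)*(8 + 542)/(-225) + 449601) = 1/((½)*(-1/225)*550 + 449601) = 1/(-11/9 + 449601) = 1/(4046398/9) = 9/4046398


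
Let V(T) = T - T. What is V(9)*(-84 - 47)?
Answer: 0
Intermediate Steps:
V(T) = 0
V(9)*(-84 - 47) = 0*(-84 - 47) = 0*(-131) = 0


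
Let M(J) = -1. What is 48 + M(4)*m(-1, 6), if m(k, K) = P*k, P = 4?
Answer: 52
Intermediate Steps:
m(k, K) = 4*k
48 + M(4)*m(-1, 6) = 48 - 4*(-1) = 48 - 1*(-4) = 48 + 4 = 52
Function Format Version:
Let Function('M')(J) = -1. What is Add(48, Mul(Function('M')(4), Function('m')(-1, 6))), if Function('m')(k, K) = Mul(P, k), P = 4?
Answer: 52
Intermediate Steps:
Function('m')(k, K) = Mul(4, k)
Add(48, Mul(Function('M')(4), Function('m')(-1, 6))) = Add(48, Mul(-1, Mul(4, -1))) = Add(48, Mul(-1, -4)) = Add(48, 4) = 52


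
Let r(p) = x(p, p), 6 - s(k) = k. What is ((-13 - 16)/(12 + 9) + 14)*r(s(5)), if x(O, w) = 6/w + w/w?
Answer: 265/3 ≈ 88.333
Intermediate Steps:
x(O, w) = 1 + 6/w (x(O, w) = 6/w + 1 = 1 + 6/w)
s(k) = 6 - k
r(p) = (6 + p)/p
((-13 - 16)/(12 + 9) + 14)*r(s(5)) = ((-13 - 16)/(12 + 9) + 14)*((6 + (6 - 1*5))/(6 - 1*5)) = (-29/21 + 14)*((6 + (6 - 5))/(6 - 5)) = (-29*1/21 + 14)*((6 + 1)/1) = (-29/21 + 14)*(1*7) = (265/21)*7 = 265/3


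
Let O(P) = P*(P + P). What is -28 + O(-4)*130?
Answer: 4132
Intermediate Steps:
O(P) = 2*P**2 (O(P) = P*(2*P) = 2*P**2)
-28 + O(-4)*130 = -28 + (2*(-4)**2)*130 = -28 + (2*16)*130 = -28 + 32*130 = -28 + 4160 = 4132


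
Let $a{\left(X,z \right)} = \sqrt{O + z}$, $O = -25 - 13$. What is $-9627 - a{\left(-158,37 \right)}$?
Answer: $-9627 - i \approx -9627.0 - 1.0 i$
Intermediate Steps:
$O = -38$
$a{\left(X,z \right)} = \sqrt{-38 + z}$
$-9627 - a{\left(-158,37 \right)} = -9627 - \sqrt{-38 + 37} = -9627 - \sqrt{-1} = -9627 - i$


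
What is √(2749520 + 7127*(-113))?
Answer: √1944169 ≈ 1394.3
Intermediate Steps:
√(2749520 + 7127*(-113)) = √(2749520 - 805351) = √1944169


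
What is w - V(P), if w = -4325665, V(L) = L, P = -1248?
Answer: -4324417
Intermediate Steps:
w - V(P) = -4325665 - 1*(-1248) = -4325665 + 1248 = -4324417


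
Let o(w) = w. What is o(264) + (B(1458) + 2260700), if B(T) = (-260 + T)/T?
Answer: 1648243355/729 ≈ 2.2610e+6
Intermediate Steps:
B(T) = (-260 + T)/T
o(264) + (B(1458) + 2260700) = 264 + ((-260 + 1458)/1458 + 2260700) = 264 + ((1/1458)*1198 + 2260700) = 264 + (599/729 + 2260700) = 264 + 1648050899/729 = 1648243355/729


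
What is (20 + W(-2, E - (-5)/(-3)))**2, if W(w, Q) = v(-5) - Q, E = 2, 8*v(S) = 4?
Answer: 14641/36 ≈ 406.69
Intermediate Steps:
v(S) = 1/2 (v(S) = (1/8)*4 = 1/2)
W(w, Q) = 1/2 - Q
(20 + W(-2, E - (-5)/(-3)))**2 = (20 + (1/2 - (2 - (-5)/(-3))))**2 = (20 + (1/2 - (2 - (-5)*(-1)/3)))**2 = (20 + (1/2 - (2 - 1*5/3)))**2 = (20 + (1/2 - (2 - 5/3)))**2 = (20 + (1/2 - 1*1/3))**2 = (20 + (1/2 - 1/3))**2 = (20 + 1/6)**2 = (121/6)**2 = 14641/36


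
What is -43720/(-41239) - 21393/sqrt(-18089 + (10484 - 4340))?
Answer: 43720/41239 + 21393*I*sqrt(11945)/11945 ≈ 1.0602 + 195.74*I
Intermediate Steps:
-43720/(-41239) - 21393/sqrt(-18089 + (10484 - 4340)) = -43720*(-1/41239) - 21393/sqrt(-18089 + 6144) = 43720/41239 - 21393*(-I*sqrt(11945)/11945) = 43720/41239 - (-21393)*I*sqrt(11945)/11945 = 43720/41239 + 21393*I*sqrt(11945)/11945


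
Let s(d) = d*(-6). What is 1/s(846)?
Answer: -1/5076 ≈ -0.00019701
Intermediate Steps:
s(d) = -6*d
1/s(846) = 1/(-6*846) = 1/(-5076) = -1/5076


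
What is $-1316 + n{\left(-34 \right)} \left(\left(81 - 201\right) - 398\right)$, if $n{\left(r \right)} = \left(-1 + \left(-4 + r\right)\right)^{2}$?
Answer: $-789194$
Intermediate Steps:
$n{\left(r \right)} = \left(-5 + r\right)^{2}$
$-1316 + n{\left(-34 \right)} \left(\left(81 - 201\right) - 398\right) = -1316 + \left(-5 - 34\right)^{2} \left(\left(81 - 201\right) - 398\right) = -1316 + \left(-39\right)^{2} \left(\left(81 - 201\right) - 398\right) = -1316 + 1521 \left(-120 - 398\right) = -1316 + 1521 \left(-518\right) = -1316 - 787878 = -789194$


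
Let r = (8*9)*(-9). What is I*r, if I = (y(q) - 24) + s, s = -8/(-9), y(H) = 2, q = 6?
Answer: 13680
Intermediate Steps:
s = 8/9 (s = -8*(-1)/9 = -1*(-8/9) = 8/9 ≈ 0.88889)
r = -648 (r = 72*(-9) = -648)
I = -190/9 (I = (2 - 24) + 8/9 = -22 + 8/9 = -190/9 ≈ -21.111)
I*r = -190/9*(-648) = 13680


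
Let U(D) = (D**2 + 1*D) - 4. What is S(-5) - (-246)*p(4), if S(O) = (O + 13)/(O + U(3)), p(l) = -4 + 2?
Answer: -1468/3 ≈ -489.33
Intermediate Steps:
p(l) = -2
U(D) = -4 + D + D**2 (U(D) = (D**2 + D) - 4 = (D + D**2) - 4 = -4 + D + D**2)
S(O) = (13 + O)/(8 + O) (S(O) = (O + 13)/(O + (-4 + 3 + 3**2)) = (13 + O)/(O + (-4 + 3 + 9)) = (13 + O)/(O + 8) = (13 + O)/(8 + O))
S(-5) - (-246)*p(4) = (13 - 5)/(8 - 5) - (-246)*(-2) = 8/3 - 41*12 = (1/3)*8 - 492 = 8/3 - 492 = -1468/3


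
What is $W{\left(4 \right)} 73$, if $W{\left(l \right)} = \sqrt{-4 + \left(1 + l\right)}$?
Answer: $73$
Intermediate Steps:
$W{\left(l \right)} = \sqrt{-3 + l}$
$W{\left(4 \right)} 73 = \sqrt{-3 + 4} \cdot 73 = \sqrt{1} \cdot 73 = 1 \cdot 73 = 73$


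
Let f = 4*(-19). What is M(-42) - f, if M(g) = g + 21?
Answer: 55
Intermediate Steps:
M(g) = 21 + g
f = -76
M(-42) - f = (21 - 42) - 1*(-76) = -21 + 76 = 55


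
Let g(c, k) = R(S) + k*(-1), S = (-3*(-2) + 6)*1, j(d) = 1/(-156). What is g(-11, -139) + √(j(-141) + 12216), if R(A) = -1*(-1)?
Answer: 140 + √74322105/78 ≈ 250.53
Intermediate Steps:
j(d) = -1/156
S = 12 (S = (6 + 6)*1 = 12*1 = 12)
R(A) = 1
g(c, k) = 1 - k (g(c, k) = 1 + k*(-1) = 1 - k)
g(-11, -139) + √(j(-141) + 12216) = (1 - 1*(-139)) + √(-1/156 + 12216) = (1 + 139) + √(1905695/156) = 140 + √74322105/78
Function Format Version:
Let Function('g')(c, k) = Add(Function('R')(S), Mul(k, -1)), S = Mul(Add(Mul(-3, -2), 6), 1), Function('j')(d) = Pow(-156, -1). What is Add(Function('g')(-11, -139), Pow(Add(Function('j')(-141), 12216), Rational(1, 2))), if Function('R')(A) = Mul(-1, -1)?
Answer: Add(140, Mul(Rational(1, 78), Pow(74322105, Rational(1, 2)))) ≈ 250.53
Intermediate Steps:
Function('j')(d) = Rational(-1, 156)
S = 12 (S = Mul(Add(6, 6), 1) = Mul(12, 1) = 12)
Function('R')(A) = 1
Function('g')(c, k) = Add(1, Mul(-1, k)) (Function('g')(c, k) = Add(1, Mul(k, -1)) = Add(1, Mul(-1, k)))
Add(Function('g')(-11, -139), Pow(Add(Function('j')(-141), 12216), Rational(1, 2))) = Add(Add(1, Mul(-1, -139)), Pow(Add(Rational(-1, 156), 12216), Rational(1, 2))) = Add(Add(1, 139), Pow(Rational(1905695, 156), Rational(1, 2))) = Add(140, Mul(Rational(1, 78), Pow(74322105, Rational(1, 2))))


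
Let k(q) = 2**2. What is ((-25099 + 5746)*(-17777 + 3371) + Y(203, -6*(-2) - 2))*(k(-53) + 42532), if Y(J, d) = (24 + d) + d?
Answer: 11859009662032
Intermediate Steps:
k(q) = 4
Y(J, d) = 24 + 2*d
((-25099 + 5746)*(-17777 + 3371) + Y(203, -6*(-2) - 2))*(k(-53) + 42532) = ((-25099 + 5746)*(-17777 + 3371) + (24 + 2*(-6*(-2) - 2)))*(4 + 42532) = (-19353*(-14406) + (24 + 2*(12 - 2)))*42536 = (278799318 + (24 + 2*10))*42536 = (278799318 + (24 + 20))*42536 = (278799318 + 44)*42536 = 278799362*42536 = 11859009662032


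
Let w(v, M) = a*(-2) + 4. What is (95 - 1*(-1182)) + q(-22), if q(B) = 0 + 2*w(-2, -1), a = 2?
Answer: 1277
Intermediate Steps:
w(v, M) = 0 (w(v, M) = 2*(-2) + 4 = -4 + 4 = 0)
q(B) = 0 (q(B) = 0 + 2*0 = 0 + 0 = 0)
(95 - 1*(-1182)) + q(-22) = (95 - 1*(-1182)) + 0 = (95 + 1182) + 0 = 1277 + 0 = 1277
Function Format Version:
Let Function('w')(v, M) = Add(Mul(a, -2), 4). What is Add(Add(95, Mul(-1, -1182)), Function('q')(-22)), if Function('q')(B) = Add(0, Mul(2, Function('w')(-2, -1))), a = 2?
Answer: 1277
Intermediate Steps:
Function('w')(v, M) = 0 (Function('w')(v, M) = Add(Mul(2, -2), 4) = Add(-4, 4) = 0)
Function('q')(B) = 0 (Function('q')(B) = Add(0, Mul(2, 0)) = Add(0, 0) = 0)
Add(Add(95, Mul(-1, -1182)), Function('q')(-22)) = Add(Add(95, Mul(-1, -1182)), 0) = Add(Add(95, 1182), 0) = Add(1277, 0) = 1277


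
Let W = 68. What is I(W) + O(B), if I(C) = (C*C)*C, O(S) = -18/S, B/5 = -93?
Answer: 48736966/155 ≈ 3.1443e+5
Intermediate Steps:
B = -465 (B = 5*(-93) = -465)
I(C) = C³ (I(C) = C²*C = C³)
I(W) + O(B) = 68³ - 18/(-465) = 314432 - 18*(-1/465) = 314432 + 6/155 = 48736966/155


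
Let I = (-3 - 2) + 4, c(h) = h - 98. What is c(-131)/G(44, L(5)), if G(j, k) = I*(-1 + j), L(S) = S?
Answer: 229/43 ≈ 5.3256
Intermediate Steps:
c(h) = -98 + h
I = -1 (I = -5 + 4 = -1)
G(j, k) = 1 - j (G(j, k) = -(-1 + j) = 1 - j)
c(-131)/G(44, L(5)) = (-98 - 131)/(1 - 1*44) = -229/(1 - 44) = -229/(-43) = -229*(-1/43) = 229/43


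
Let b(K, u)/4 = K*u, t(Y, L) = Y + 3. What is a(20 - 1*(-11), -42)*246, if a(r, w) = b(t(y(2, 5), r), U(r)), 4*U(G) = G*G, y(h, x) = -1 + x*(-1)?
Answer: -709218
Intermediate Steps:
y(h, x) = -1 - x
U(G) = G**2/4 (U(G) = (G*G)/4 = G**2/4)
t(Y, L) = 3 + Y
b(K, u) = 4*K*u (b(K, u) = 4*(K*u) = 4*K*u)
a(r, w) = -3*r**2 (a(r, w) = 4*(3 + (-1 - 1*5))*(r**2/4) = 4*(3 + (-1 - 5))*(r**2/4) = 4*(3 - 6)*(r**2/4) = 4*(-3)*(r**2/4) = -3*r**2)
a(20 - 1*(-11), -42)*246 = -3*(20 - 1*(-11))**2*246 = -3*(20 + 11)**2*246 = -3*31**2*246 = -3*961*246 = -2883*246 = -709218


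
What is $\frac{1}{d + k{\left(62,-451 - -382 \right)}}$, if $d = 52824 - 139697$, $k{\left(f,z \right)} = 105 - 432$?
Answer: $- \frac{1}{87200} \approx -1.1468 \cdot 10^{-5}$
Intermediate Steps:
$k{\left(f,z \right)} = -327$
$d = -86873$ ($d = 52824 - 139697 = -86873$)
$\frac{1}{d + k{\left(62,-451 - -382 \right)}} = \frac{1}{-86873 - 327} = \frac{1}{-87200} = - \frac{1}{87200}$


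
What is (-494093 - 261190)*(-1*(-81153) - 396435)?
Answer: 238127134806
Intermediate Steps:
(-494093 - 261190)*(-1*(-81153) - 396435) = -755283*(81153 - 396435) = -755283*(-315282) = 238127134806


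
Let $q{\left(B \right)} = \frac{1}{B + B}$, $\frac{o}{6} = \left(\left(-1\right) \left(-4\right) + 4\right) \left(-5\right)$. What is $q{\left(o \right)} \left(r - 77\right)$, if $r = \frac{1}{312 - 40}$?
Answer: $\frac{6981}{43520} \approx 0.16041$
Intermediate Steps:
$r = \frac{1}{272} \approx 0.0036765$
$o = -240$ ($o = 6 \left(\left(-1\right) \left(-4\right) + 4\right) \left(-5\right) = 6 \left(4 + 4\right) \left(-5\right) = 6 \cdot 8 \left(-5\right) = 6 \left(-40\right) = -240$)
$q{\left(B \right)} = \frac{1}{2 B}$
$q{\left(o \right)} \left(r - 77\right) = \frac{1}{2 \left(-240\right)} \left(\frac{1}{272} - 77\right) = \frac{1}{2} \left(- \frac{1}{240}\right) \left(- \frac{20943}{272}\right) = \left(- \frac{1}{480}\right) \left(- \frac{20943}{272}\right) = \frac{6981}{43520}$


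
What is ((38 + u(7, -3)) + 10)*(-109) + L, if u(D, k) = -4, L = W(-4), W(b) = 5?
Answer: -4791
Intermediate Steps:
L = 5
((38 + u(7, -3)) + 10)*(-109) + L = ((38 - 4) + 10)*(-109) + 5 = (34 + 10)*(-109) + 5 = 44*(-109) + 5 = -4796 + 5 = -4791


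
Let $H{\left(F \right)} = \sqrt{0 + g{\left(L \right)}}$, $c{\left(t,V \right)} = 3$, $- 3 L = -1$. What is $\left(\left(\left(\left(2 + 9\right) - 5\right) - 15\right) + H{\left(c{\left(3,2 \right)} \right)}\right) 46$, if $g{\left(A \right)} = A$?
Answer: $-414 + \frac{46 \sqrt{3}}{3} \approx -387.44$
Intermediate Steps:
$L = \frac{1}{3}$ ($L = \left(- \frac{1}{3}\right) \left(-1\right) = \frac{1}{3} \approx 0.33333$)
$H{\left(F \right)} = \frac{\sqrt{3}}{3}$ ($H{\left(F \right)} = \sqrt{0 + \frac{1}{3}} = \sqrt{\frac{1}{3}} = \frac{\sqrt{3}}{3}$)
$\left(\left(\left(\left(2 + 9\right) - 5\right) - 15\right) + H{\left(c{\left(3,2 \right)} \right)}\right) 46 = \left(\left(\left(\left(2 + 9\right) - 5\right) - 15\right) + \frac{\sqrt{3}}{3}\right) 46 = \left(\left(\left(11 - 5\right) - 15\right) + \frac{\sqrt{3}}{3}\right) 46 = \left(\left(6 - 15\right) + \frac{\sqrt{3}}{3}\right) 46 = \left(-9 + \frac{\sqrt{3}}{3}\right) 46 = -414 + \frac{46 \sqrt{3}}{3}$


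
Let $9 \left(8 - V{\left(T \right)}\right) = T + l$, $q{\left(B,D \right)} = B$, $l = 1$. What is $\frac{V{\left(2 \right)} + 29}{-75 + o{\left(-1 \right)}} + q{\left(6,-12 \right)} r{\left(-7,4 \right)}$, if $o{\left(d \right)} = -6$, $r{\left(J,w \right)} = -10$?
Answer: $- \frac{14690}{243} \approx -60.453$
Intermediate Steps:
$V{\left(T \right)} = \frac{71}{9} - \frac{T}{9}$ ($V{\left(T \right)} = 8 - \frac{T + 1}{9} = 8 - \frac{1 + T}{9} = 8 - \left(\frac{1}{9} + \frac{T}{9}\right) = \frac{71}{9} - \frac{T}{9}$)
$\frac{V{\left(2 \right)} + 29}{-75 + o{\left(-1 \right)}} + q{\left(6,-12 \right)} r{\left(-7,4 \right)} = \frac{\left(\frac{71}{9} - \frac{2}{9}\right) + 29}{-75 - 6} + 6 \left(-10\right) = \frac{\left(\frac{71}{9} - \frac{2}{9}\right) + 29}{-81} - 60 = \left(\frac{23}{3} + 29\right) \left(- \frac{1}{81}\right) - 60 = \frac{110}{3} \left(- \frac{1}{81}\right) - 60 = - \frac{110}{243} - 60 = - \frac{14690}{243}$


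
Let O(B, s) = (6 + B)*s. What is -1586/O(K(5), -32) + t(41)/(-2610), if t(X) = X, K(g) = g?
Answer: 1031257/229680 ≈ 4.4900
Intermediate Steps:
O(B, s) = s*(6 + B)
-1586/O(K(5), -32) + t(41)/(-2610) = -1586*(-1/(32*(6 + 5))) + 41/(-2610) = -1586/((-32*11)) + 41*(-1/2610) = -1586/(-352) - 41/2610 = -1586*(-1/352) - 41/2610 = 793/176 - 41/2610 = 1031257/229680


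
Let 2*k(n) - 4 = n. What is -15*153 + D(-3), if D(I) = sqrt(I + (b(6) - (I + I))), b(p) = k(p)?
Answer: -2295 + 2*sqrt(2) ≈ -2292.2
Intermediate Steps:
k(n) = 2 + n/2
b(p) = 2 + p/2
D(I) = sqrt(5 - I) (D(I) = sqrt(I + ((2 + (1/2)*6) - (I + I))) = sqrt(I + ((2 + 3) - 2*I)) = sqrt(I + (5 - 2*I)) = sqrt(5 - I))
-15*153 + D(-3) = -15*153 + sqrt(5 - 1*(-3)) = -2295 + sqrt(5 + 3) = -2295 + sqrt(8) = -2295 + 2*sqrt(2)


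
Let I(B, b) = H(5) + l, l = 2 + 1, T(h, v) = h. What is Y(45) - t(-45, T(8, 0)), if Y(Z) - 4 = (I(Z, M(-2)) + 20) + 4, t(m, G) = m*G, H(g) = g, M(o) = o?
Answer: 396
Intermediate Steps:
l = 3
I(B, b) = 8 (I(B, b) = 5 + 3 = 8)
t(m, G) = G*m
Y(Z) = 36 (Y(Z) = 4 + ((8 + 20) + 4) = 4 + (28 + 4) = 4 + 32 = 36)
Y(45) - t(-45, T(8, 0)) = 36 - 8*(-45) = 36 - 1*(-360) = 36 + 360 = 396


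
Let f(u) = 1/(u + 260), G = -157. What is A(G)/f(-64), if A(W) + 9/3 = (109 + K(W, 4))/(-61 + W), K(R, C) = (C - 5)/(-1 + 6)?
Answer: -373772/545 ≈ -685.82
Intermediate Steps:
K(R, C) = -1 + C/5 (K(R, C) = (-5 + C)/5 = (-5 + C)*(⅕) = -1 + C/5)
A(W) = -3 + 544/(5*(-61 + W)) (A(W) = -3 + (109 + (-1 + (⅕)*4))/(-61 + W) = -3 + (109 + (-1 + ⅘))/(-61 + W) = -3 + (109 - ⅕)/(-61 + W) = -3 + 544/(5*(-61 + W)))
f(u) = 1/(260 + u)
A(G)/f(-64) = ((1459 - 15*(-157))/(5*(-61 - 157)))/(1/(260 - 64)) = ((⅕)*(1459 + 2355)/(-218))/(1/196) = ((⅕)*(-1/218)*3814)/(1/196) = -1907/545*196 = -373772/545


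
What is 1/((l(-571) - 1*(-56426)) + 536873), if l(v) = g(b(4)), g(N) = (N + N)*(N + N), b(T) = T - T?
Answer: 1/593299 ≈ 1.6855e-6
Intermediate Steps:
b(T) = 0
g(N) = 4*N² (g(N) = (2*N)*(2*N) = 4*N²)
l(v) = 0 (l(v) = 4*0² = 4*0 = 0)
1/((l(-571) - 1*(-56426)) + 536873) = 1/((0 - 1*(-56426)) + 536873) = 1/((0 + 56426) + 536873) = 1/(56426 + 536873) = 1/593299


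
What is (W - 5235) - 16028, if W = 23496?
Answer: 2233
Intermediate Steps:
(W - 5235) - 16028 = (23496 - 5235) - 16028 = 18261 - 16028 = 2233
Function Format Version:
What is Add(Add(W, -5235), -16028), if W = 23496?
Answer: 2233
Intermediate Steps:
Add(Add(W, -5235), -16028) = Add(Add(23496, -5235), -16028) = Add(18261, -16028) = 2233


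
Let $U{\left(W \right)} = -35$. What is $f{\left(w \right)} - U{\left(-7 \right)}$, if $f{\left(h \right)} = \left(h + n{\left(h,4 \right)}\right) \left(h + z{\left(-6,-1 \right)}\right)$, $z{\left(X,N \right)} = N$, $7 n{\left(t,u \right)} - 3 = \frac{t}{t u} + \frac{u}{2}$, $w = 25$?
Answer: $653$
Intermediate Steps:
$n{\left(t,u \right)} = \frac{3}{7} + \frac{1}{7 u} + \frac{u}{14}$ ($n{\left(t,u \right)} = \frac{3}{7} + \frac{\frac{t}{t u} + \frac{u}{2}}{7} = \frac{3}{7} + \frac{t \frac{1}{t u} + u \frac{1}{2}}{7} = \frac{3}{7} + \frac{\frac{1}{u} + \frac{u}{2}}{7} = \frac{3}{7} + \left(\frac{1}{7 u} + \frac{u}{14}\right) = \frac{3}{7} + \frac{1}{7 u} + \frac{u}{14}$)
$f{\left(h \right)} = \left(-1 + h\right) \left(\frac{3}{4} + h\right)$ ($f{\left(h \right)} = \left(h + \frac{2 + 4 \left(6 + 4\right)}{14 \cdot 4}\right) \left(h - 1\right) = \left(h + \frac{1}{14} \cdot \frac{1}{4} \left(2 + 4 \cdot 10\right)\right) \left(-1 + h\right) = \left(h + \frac{1}{14} \cdot \frac{1}{4} \left(2 + 40\right)\right) \left(-1 + h\right) = \left(h + \frac{1}{14} \cdot \frac{1}{4} \cdot 42\right) \left(-1 + h\right) = \left(h + \frac{3}{4}\right) \left(-1 + h\right) = \left(\frac{3}{4} + h\right) \left(-1 + h\right) = \left(-1 + h\right) \left(\frac{3}{4} + h\right)$)
$f{\left(w \right)} - U{\left(-7 \right)} = \left(- \frac{3}{4} + 25^{2} - \frac{25}{4}\right) - -35 = \left(- \frac{3}{4} + 625 - \frac{25}{4}\right) + 35 = 618 + 35 = 653$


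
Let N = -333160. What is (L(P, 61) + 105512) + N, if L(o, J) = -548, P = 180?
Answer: -228196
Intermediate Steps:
(L(P, 61) + 105512) + N = (-548 + 105512) - 333160 = 104964 - 333160 = -228196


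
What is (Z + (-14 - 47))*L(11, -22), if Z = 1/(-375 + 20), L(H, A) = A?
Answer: 476432/355 ≈ 1342.1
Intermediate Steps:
Z = -1/355 (Z = 1/(-355) = -1/355 ≈ -0.0028169)
(Z + (-14 - 47))*L(11, -22) = (-1/355 + (-14 - 47))*(-22) = (-1/355 - 61)*(-22) = -21656/355*(-22) = 476432/355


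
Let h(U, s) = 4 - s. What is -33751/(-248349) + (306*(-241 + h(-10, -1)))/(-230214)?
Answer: 252007099/560523693 ≈ 0.44959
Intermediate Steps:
-33751/(-248349) + (306*(-241 + h(-10, -1)))/(-230214) = -33751/(-248349) + (306*(-241 + (4 - 1*(-1))))/(-230214) = -33751*(-1/248349) + (306*(-241 + (4 + 1)))*(-1/230214) = 33751/248349 + (306*(-241 + 5))*(-1/230214) = 33751/248349 + (306*(-236))*(-1/230214) = 33751/248349 - 72216*(-1/230214) = 33751/248349 + 708/2257 = 252007099/560523693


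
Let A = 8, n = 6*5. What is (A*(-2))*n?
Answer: -480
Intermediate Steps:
n = 30
(A*(-2))*n = (8*(-2))*30 = -16*30 = -480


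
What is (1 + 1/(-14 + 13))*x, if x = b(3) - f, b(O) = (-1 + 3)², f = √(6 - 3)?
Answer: 0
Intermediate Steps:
f = √3 ≈ 1.7320
b(O) = 4 (b(O) = 2² = 4)
x = 4 - √3 ≈ 2.2679
(1 + 1/(-14 + 13))*x = (1 + 1/(-14 + 13))*(4 - √3) = (1 + 1/(-1))*(4 - √3) = (1 - 1)*(4 - √3) = 0*(4 - √3) = 0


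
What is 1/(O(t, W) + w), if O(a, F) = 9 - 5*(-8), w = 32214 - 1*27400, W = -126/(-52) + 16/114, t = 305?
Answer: 1/4863 ≈ 0.00020563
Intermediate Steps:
W = 3799/1482 (W = -126*(-1/52) + 16*(1/114) = 63/26 + 8/57 = 3799/1482 ≈ 2.5634)
w = 4814 (w = 32214 - 27400 = 4814)
O(a, F) = 49 (O(a, F) = 9 + 40 = 49)
1/(O(t, W) + w) = 1/(49 + 4814) = 1/4863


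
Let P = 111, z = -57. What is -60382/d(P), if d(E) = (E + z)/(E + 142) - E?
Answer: 15276646/28029 ≈ 545.03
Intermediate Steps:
d(E) = -E + (-57 + E)/(142 + E) (d(E) = (E - 57)/(E + 142) - E = (-57 + E)/(142 + E) - E = -E + (-57 + E)/(142 + E))
-60382/d(P) = -60382*(142 + 111)/(-57 - 1*111² - 141*111) = -60382*253/(-57 - 1*12321 - 15651) = -60382*253/(-57 - 12321 - 15651) = -60382/((1/253)*(-28029)) = -60382/(-28029/253) = -60382*(-253/28029) = 15276646/28029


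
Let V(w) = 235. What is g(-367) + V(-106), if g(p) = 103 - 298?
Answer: 40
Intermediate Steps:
g(p) = -195
g(-367) + V(-106) = -195 + 235 = 40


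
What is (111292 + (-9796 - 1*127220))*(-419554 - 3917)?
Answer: 10893368004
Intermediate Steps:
(111292 + (-9796 - 1*127220))*(-419554 - 3917) = (111292 + (-9796 - 127220))*(-423471) = (111292 - 137016)*(-423471) = -25724*(-423471) = 10893368004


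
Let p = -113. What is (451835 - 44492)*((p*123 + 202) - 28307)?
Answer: -17110035372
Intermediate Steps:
(451835 - 44492)*((p*123 + 202) - 28307) = (451835 - 44492)*((-113*123 + 202) - 28307) = 407343*((-13899 + 202) - 28307) = 407343*(-13697 - 28307) = 407343*(-42004) = -17110035372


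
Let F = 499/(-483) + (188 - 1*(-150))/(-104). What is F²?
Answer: 68475625/3732624 ≈ 18.345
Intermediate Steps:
F = -8275/1932 (F = 499*(-1/483) + (188 + 150)*(-1/104) = -499/483 + 338*(-1/104) = -499/483 - 13/4 = -8275/1932 ≈ -4.2831)
F² = (-8275/1932)² = 68475625/3732624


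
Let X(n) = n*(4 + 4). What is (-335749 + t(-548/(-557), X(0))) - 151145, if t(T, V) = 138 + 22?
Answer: -486734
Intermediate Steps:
X(n) = 8*n (X(n) = n*8 = 8*n)
t(T, V) = 160
(-335749 + t(-548/(-557), X(0))) - 151145 = (-335749 + 160) - 151145 = -335589 - 151145 = -486734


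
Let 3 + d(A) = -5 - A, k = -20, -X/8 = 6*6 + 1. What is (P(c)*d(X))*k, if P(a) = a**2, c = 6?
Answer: -207360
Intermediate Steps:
X = -296 (X = -8*(6*6 + 1) = -8*(36 + 1) = -8*37 = -296)
d(A) = -8 - A (d(A) = -3 + (-5 - A) = -8 - A)
(P(c)*d(X))*k = (6**2*(-8 - 1*(-296)))*(-20) = (36*(-8 + 296))*(-20) = (36*288)*(-20) = 10368*(-20) = -207360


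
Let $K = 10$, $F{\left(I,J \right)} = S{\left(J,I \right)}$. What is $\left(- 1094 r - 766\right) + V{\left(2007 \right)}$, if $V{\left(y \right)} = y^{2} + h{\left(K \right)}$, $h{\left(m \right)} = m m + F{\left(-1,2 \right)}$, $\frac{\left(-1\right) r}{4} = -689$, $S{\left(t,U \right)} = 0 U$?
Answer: $1012319$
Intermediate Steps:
$S{\left(t,U \right)} = 0$
$F{\left(I,J \right)} = 0$
$r = 2756$ ($r = \left(-4\right) \left(-689\right) = 2756$)
$h{\left(m \right)} = m^{2}$ ($h{\left(m \right)} = m m + 0 = m^{2} + 0 = m^{2}$)
$V{\left(y \right)} = 100 + y^{2}$ ($V{\left(y \right)} = y^{2} + 10^{2} = y^{2} + 100 = 100 + y^{2}$)
$\left(- 1094 r - 766\right) + V{\left(2007 \right)} = \left(\left(-1094\right) 2756 - 766\right) + \left(100 + 2007^{2}\right) = \left(-3015064 - 766\right) + \left(100 + 4028049\right) = -3015830 + 4028149 = 1012319$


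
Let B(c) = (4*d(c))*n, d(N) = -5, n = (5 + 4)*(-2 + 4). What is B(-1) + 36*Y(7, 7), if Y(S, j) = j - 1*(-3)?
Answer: 0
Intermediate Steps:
n = 18 (n = 9*2 = 18)
Y(S, j) = 3 + j (Y(S, j) = j + 3 = 3 + j)
B(c) = -360 (B(c) = (4*(-5))*18 = -20*18 = -360)
B(-1) + 36*Y(7, 7) = -360 + 36*(3 + 7) = -360 + 36*10 = -360 + 360 = 0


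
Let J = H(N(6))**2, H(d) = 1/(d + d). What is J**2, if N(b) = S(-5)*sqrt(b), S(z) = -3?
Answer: 1/46656 ≈ 2.1433e-5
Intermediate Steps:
N(b) = -3*sqrt(b)
H(d) = 1/(2*d)
J = 1/216 (J = (1/(2*((-3*sqrt(6)))))**2 = ((-sqrt(6)/18)/2)**2 = (-sqrt(6)/36)**2 = 1/216 ≈ 0.0046296)
J**2 = (1/216)**2 = 1/46656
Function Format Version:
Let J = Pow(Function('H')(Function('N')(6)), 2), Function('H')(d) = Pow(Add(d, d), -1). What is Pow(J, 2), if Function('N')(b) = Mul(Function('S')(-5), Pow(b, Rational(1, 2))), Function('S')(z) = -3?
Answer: Rational(1, 46656) ≈ 2.1433e-5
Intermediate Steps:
Function('N')(b) = Mul(-3, Pow(b, Rational(1, 2)))
Function('H')(d) = Mul(Rational(1, 2), Pow(d, -1)) (Function('H')(d) = Pow(Mul(2, d), -1) = Mul(Rational(1, 2), Pow(d, -1)))
J = Rational(1, 216) (J = Pow(Mul(Rational(1, 2), Pow(Mul(-3, Pow(6, Rational(1, 2))), -1)), 2) = Pow(Mul(Rational(1, 2), Mul(Rational(-1, 18), Pow(6, Rational(1, 2)))), 2) = Pow(Mul(Rational(-1, 36), Pow(6, Rational(1, 2))), 2) = Rational(1, 216) ≈ 0.0046296)
Pow(J, 2) = Pow(Rational(1, 216), 2) = Rational(1, 46656)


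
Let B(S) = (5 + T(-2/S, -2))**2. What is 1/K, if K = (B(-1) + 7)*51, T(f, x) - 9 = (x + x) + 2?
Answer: 1/7701 ≈ 0.00012985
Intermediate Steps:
T(f, x) = 11 + 2*x (T(f, x) = 9 + ((x + x) + 2) = 9 + (2*x + 2) = 9 + (2 + 2*x) = 11 + 2*x)
B(S) = 144 (B(S) = (5 + (11 + 2*(-2)))**2 = (5 + (11 - 4))**2 = (5 + 7)**2 = 12**2 = 144)
K = 7701 (K = (144 + 7)*51 = 151*51 = 7701)
1/K = 1/7701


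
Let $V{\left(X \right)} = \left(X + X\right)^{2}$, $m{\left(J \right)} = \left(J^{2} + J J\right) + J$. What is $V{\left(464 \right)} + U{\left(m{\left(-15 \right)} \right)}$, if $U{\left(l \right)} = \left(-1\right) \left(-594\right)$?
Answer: $861778$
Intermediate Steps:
$m{\left(J \right)} = J + 2 J^{2}$ ($m{\left(J \right)} = \left(J^{2} + J^{2}\right) + J = 2 J^{2} + J = J + 2 J^{2}$)
$V{\left(X \right)} = 4 X^{2}$ ($V{\left(X \right)} = \left(2 X\right)^{2} = 4 X^{2}$)
$U{\left(l \right)} = 594$
$V{\left(464 \right)} + U{\left(m{\left(-15 \right)} \right)} = 4 \cdot 464^{2} + 594 = 4 \cdot 215296 + 594 = 861184 + 594 = 861778$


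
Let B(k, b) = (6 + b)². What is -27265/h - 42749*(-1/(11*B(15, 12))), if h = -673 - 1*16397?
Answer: 27563263/2027916 ≈ 13.592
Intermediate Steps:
h = -17070 (h = -673 - 16397 = -17070)
-27265/h - 42749*(-1/(11*B(15, 12))) = -27265/(-17070) - 42749*(-1/(11*(6 + 12)²)) = -27265*(-1/17070) - 42749/(18²*(-11)) = 5453/3414 - 42749/(324*(-11)) = 5453/3414 - 42749/(-3564) = 5453/3414 - 42749*(-1/3564) = 5453/3414 + 42749/3564 = 27563263/2027916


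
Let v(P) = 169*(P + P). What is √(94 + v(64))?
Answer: 3*√2414 ≈ 147.40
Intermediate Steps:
v(P) = 338*P (v(P) = 169*(2*P) = 338*P)
√(94 + v(64)) = √(94 + 338*64) = √(94 + 21632) = √21726 = 3*√2414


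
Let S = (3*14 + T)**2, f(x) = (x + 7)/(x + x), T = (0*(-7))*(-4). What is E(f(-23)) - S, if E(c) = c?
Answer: -40564/23 ≈ -1763.7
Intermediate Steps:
T = 0 (T = 0*(-4) = 0)
f(x) = (7 + x)/(2*x) (f(x) = (7 + x)/((2*x)) = (7 + x)*(1/(2*x)) = (7 + x)/(2*x))
S = 1764 (S = (3*14 + 0)**2 = (42 + 0)**2 = 42**2 = 1764)
E(f(-23)) - S = (1/2)*(7 - 23)/(-23) - 1*1764 = (1/2)*(-1/23)*(-16) - 1764 = 8/23 - 1764 = -40564/23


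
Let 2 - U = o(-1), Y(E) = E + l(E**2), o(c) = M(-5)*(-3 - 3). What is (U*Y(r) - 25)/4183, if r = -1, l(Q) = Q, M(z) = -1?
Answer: -25/4183 ≈ -0.0059766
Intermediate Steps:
o(c) = 6 (o(c) = -(-3 - 3) = -1*(-6) = 6)
Y(E) = E + E**2
U = -4 (U = 2 - 1*6 = 2 - 6 = -4)
(U*Y(r) - 25)/4183 = (-(-4)*(1 - 1) - 25)/4183 = (-(-4)*0 - 25)*(1/4183) = (-4*0 - 25)*(1/4183) = (0 - 25)*(1/4183) = -25*1/4183 = -25/4183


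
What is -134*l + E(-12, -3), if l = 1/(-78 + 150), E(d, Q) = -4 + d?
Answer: -643/36 ≈ -17.861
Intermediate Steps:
l = 1/72 ≈ 0.013889
-134*l + E(-12, -3) = -134*1/72 + (-4 - 12) = -67/36 - 16 = -643/36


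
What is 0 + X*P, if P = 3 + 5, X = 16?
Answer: 128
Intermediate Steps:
P = 8
0 + X*P = 0 + 16*8 = 0 + 128 = 128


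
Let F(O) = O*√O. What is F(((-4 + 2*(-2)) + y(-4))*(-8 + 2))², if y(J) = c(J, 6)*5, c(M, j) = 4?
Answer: -373248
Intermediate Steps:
y(J) = 20 (y(J) = 4*5 = 20)
F(O) = O^(3/2)
F(((-4 + 2*(-2)) + y(-4))*(-8 + 2))² = ((((-4 + 2*(-2)) + 20)*(-8 + 2))^(3/2))² = ((((-4 - 4) + 20)*(-6))^(3/2))² = (((-8 + 20)*(-6))^(3/2))² = ((12*(-6))^(3/2))² = ((-72)^(3/2))² = (-432*I*√2)² = -373248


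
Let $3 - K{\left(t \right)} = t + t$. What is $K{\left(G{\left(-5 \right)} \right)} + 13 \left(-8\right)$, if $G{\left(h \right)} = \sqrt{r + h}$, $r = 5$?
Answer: $-101$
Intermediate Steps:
$G{\left(h \right)} = \sqrt{5 + h}$
$K{\left(t \right)} = 3 - 2 t$ ($K{\left(t \right)} = 3 - \left(t + t\right) = 3 - 2 t$)
$K{\left(G{\left(-5 \right)} \right)} + 13 \left(-8\right) = \left(3 - 2 \sqrt{5 - 5}\right) + 13 \left(-8\right) = \left(3 - 2 \sqrt{0}\right) - 104 = \left(3 - 0\right) - 104 = \left(3 + 0\right) - 104 = 3 - 104 = -101$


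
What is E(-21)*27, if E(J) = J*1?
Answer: -567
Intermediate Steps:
E(J) = J
E(-21)*27 = -21*27 = -567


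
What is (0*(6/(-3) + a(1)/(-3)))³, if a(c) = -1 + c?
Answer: 0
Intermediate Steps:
(0*(6/(-3) + a(1)/(-3)))³ = (0*(6/(-3) + (-1 + 1)/(-3)))³ = (0*(6*(-⅓) + 0*(-⅓)))³ = (0*(-2 + 0))³ = (0*(-2))³ = 0³ = 0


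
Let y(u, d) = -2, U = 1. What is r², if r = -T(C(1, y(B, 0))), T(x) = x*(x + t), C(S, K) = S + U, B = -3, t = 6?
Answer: 256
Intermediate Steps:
C(S, K) = 1 + S (C(S, K) = S + 1 = 1 + S)
T(x) = x*(6 + x) (T(x) = x*(x + 6) = x*(6 + x))
r = -16 (r = -(1 + 1)*(6 + (1 + 1)) = -2*(6 + 2) = -2*8 = -1*16 = -16)
r² = (-16)² = 256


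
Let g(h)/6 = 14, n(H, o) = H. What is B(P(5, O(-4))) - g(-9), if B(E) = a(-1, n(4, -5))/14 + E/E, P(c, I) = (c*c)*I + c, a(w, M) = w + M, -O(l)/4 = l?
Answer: -1159/14 ≈ -82.786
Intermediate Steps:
O(l) = -4*l
a(w, M) = M + w
P(c, I) = c + I*c² (P(c, I) = c²*I + c = I*c² + c = c + I*c²)
g(h) = 84 (g(h) = 6*14 = 84)
B(E) = 17/14 (B(E) = (4 - 1)/14 + E/E = 3*(1/14) + 1 = 3/14 + 1 = 17/14)
B(P(5, O(-4))) - g(-9) = 17/14 - 1*84 = 17/14 - 84 = -1159/14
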